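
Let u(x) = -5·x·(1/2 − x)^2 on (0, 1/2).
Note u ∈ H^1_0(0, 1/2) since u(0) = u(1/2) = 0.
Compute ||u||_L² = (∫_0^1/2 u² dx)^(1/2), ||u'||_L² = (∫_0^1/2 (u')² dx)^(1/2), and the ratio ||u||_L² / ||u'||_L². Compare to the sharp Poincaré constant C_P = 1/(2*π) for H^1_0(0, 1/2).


||u||_L² / ||u'||_L² = sqrt(14)/28 < C_P = 1/(2*π).

u(x) = -5·x·(1/2 − x)^2, so u'(x) = -15*x^2 + 10*x - 5/4.
u(x) = -5·x·(1/2 − x)^2 vanishes at x = 0 and x = 1/2, so u ∈ H^1_0(0, 1/2). Differentiate via the product rule and integrate the resulting polynomials term by term.
  ∫_0^1/2 u² dx = ∫_0^1/2 (25*x^6 - 50*x^5 + 75*x^4/2 - 25*x^3/2 + 25*x^2/16) dx. Term by term:
    ∫_0^1/2 25*x^6 dx = 25/896;  ∫_0^1/2 -50*x^5 dx = -25/192;  ∫_0^1/2 75*x^4/2 dx = 15/64;
    ∫_0^1/2 -25*x^3/2 dx = -25/128;  ∫_0^1/2 25*x^2/16 dx = 25/384.
  Sum: 25/896 − 25/192 + 15/64 − 25/128 + 25/384 = 5/2688.
  ∫_0^1/2 (u')² dx = ∫_0^1/2 (225*x^4 - 300*x^3 + 275*x^2/2 - 25*x + 25/16) dx. Term by term:
    ∫_0^1/2 225*x^4 dx = 45/32;  ∫_0^1/2 -300*x^3 dx = -75/16;  ∫_0^1/2 275*x^2/2 dx = 275/48;
    ∫_0^1/2 -25*x dx = -25/8;  ∫_0^1/2 25/16 dx = 25/32.
  Sum: 45/32 − 75/16 + 275/48 − 25/8 + 25/32 = 5/48.
∫_0^1/2 u² dx = 5/2688, so ||u||_L² = sqrt(210)/336.
∫_0^1/2 (u')² dx = 5/48, so ||u'||_L² = sqrt(15)/12.
Ratio ||u||_L² / ||u'||_L² = sqrt(14)/28.
Sharp Poincaré constant on H^1_0(0, 1/2) is C_P = L/π = 1/(2*π), achieved by sin(2*π·x).
A polynomial bump cannot attain the sharp Poincaré constant (only the first sine eigenfunction does), so the ratio is strictly less than C_P, consistent with ||u||_L² ≤ C_P ||u'||_L².


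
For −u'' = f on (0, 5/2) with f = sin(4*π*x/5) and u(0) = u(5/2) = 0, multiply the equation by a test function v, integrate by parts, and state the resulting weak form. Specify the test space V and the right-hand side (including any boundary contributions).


V = H^1_0(0, 5/2) (so v(0) = v(5/2) = 0); weak form: ∫_0^5/2 u'v' dx = ∫_0^5/2 (sin(4*π*x/5)) v dx for all v ∈ V.

Multiply both sides by a test function v and integrate from 0 to 5/2:
  ∫_0^5/2 −u''(x) v(x) dx = ∫_0^5/2 f(x) v(x) dx.
Integrate the LHS by parts once:
  ∫_0^5/2 −u'' v dx = −[u'(x) v(x)]_0^5/2 + ∫_0^5/2 u'(x) v'(x) dx.
Thus ∫_0^5/2 u'(x) v'(x) dx = ∫_0^5/2 f(x) v(x) dx + [u'(x) v(x)]_0^5/2.
Choose V so that boundary terms are either known or forced to vanish.
u is Dirichlet: u(0) = u(5/2) = 0. Let V = H^1_0(0, 5/2); then v(0) = v(5/2) = 0, and [u' v]_0^5/2 = 0.
Weak formulation: find u (satisfying any essential BC) such that ∫_0^5/2 u'(x) v'(x) dx = ∫_0^5/2 f v dx for all v ∈ V.
Substituting f(x) = sin(4*π*x/5), the right-hand side is ∫_0^5/2 (sin(4*π*x/5)) v dx.


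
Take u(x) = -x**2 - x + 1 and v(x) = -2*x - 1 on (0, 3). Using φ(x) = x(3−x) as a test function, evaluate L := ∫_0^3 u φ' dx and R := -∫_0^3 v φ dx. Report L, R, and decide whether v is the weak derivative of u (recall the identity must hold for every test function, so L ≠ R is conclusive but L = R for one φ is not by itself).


LHS = 18, RHS = 18. Yes, v = u' weakly.

u(x) = -x**2 - x + 1, classical derivative u'(x) = -2*x - 1.
φ(x) = x(3−x), so φ'(x) = 3 - 2*x.
Note φ(0) = φ(3) = 0, so the boundary term u·φ vanishes.
LHS = ∫_0^3 u(x) φ'(x) dx = ∫_0^3 (2*x^3 - x^2 - 5*x + 3) dx. Term by term:
  ∫_0^3 2*x^3 dx = 81/2;  ∫_0^3 -x^2 dx = -9;  ∫_0^3 -5*x dx = -45/2;
  ∫_0^3 3 dx = 9.
Sum: 81/2 − 9 − 45/2 + 9 = 18.
So LHS = 18.
∫_0^3 v(x) φ(x) dx = ∫_0^3 (2*x^3 - 5*x^2 - 3*x) dx. Term by term:
  ∫_0^3 2*x^3 dx = 81/2;  ∫_0^3 -5*x^2 dx = -45;  ∫_0^3 -3*x dx = -27/2.
Sum: 81/2 − 45 − 27/2 = -18.
So RHS = -∫_0^3 v(x) φ(x) dx = 18.
LHS = RHS, so the identity holds for this test φ.
Moreover u is smooth here and v(x) = u'(x) = -2*x - 1 pointwise, so the identity holds for every test function. Hence v is the weak derivative of u.


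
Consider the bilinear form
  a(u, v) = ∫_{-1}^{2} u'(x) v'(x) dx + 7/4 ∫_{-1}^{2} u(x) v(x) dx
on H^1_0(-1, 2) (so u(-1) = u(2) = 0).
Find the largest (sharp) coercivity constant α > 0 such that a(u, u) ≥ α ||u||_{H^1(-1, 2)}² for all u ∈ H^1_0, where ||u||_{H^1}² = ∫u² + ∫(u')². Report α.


α = 1

Coercivity of a(·,·) on H^1_0(-1, 2) means a(u, u) ≥ α ||u||_{H^1}² for every u ∈ H^1_0.
The interval has length L = 3, and Poincaré/coercivity depend only on L. Here a(u, u) = ∫(u')² + (7/4)·∫u².
Here c = 7/4 ≥ 1, so a(u,u) = ∫(u')² + c∫u² ≥ ∫(u')² + ∫u² = ||u||_{H^1}², i.e. α = 1 works. No larger α is possible: a(u,u) ≥ α||u||_{H^1}² means (1−α)∫(u')² ≥ (α−c)∫u², and for the modes u_n = sin(nπ(x−x₀)/L) (x₀ the left endpoint) one has ∫u_n²/∫(u_n')² = (L/(nπ))² → 0, so a(u_n,u_n)/||u_n||_{H^1}² → 1. Hence the optimal constant is α = 1.
Therefore α = 1.


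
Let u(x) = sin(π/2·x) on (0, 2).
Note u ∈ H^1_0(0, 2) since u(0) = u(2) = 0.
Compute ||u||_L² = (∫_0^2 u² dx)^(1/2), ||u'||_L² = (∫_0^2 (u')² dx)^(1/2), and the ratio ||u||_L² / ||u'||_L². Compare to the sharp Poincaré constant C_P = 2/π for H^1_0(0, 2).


||u||_L² / ||u'||_L² = 2/π = C_P.

u(x) = sin(π/2·x), so u'(x) = π*cos(π*x/2)/2.
Writing u(x) = A·sin(kπx/L) with A = 1 and k = 1, use ∫_0^L sin²(kπx/L) dx = L/2 and ∫_0^L cos²(kπx/L) dx = L/2.
u² = 1·sin²(π/2·x) and (u')² = π^2/4·cos²(π/2·x), and each of sin², cos² integrates to L/2 = 1 over (0, 2).
∫_0^2 u² dx = 1, so ||u||_L² = 1.
∫_0^2 (u')² dx = π^2/4, so ||u'||_L² = π/2.
Ratio ||u||_L² / ||u'||_L² = 2/π.
Sharp Poincaré constant on H^1_0(0, 2) is C_P = L/π = 2/π, achieved by sin(π/2·x).
This is the k = 1 eigenfunction (up to amplitude), so the ratio equals the sharp Poincaré constant exactly.


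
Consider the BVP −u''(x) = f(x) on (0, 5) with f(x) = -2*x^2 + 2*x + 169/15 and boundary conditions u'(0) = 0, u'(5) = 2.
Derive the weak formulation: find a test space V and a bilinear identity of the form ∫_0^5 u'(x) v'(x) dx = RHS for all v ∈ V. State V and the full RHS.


V = H^1(0, 5) (v unrestricted at boundary; u is determined up to an additive constant); weak form: ∫_0^5 u'v' dx = ∫_0^5 (-2*x^2 + 2*x + 169/15) v dx + 2·v(5) for all v ∈ V.

Multiply both sides by a test function v and integrate from 0 to 5:
  ∫_0^5 −u''(x) v(x) dx = ∫_0^5 f(x) v(x) dx.
Integrate the LHS by parts once:
  ∫_0^5 −u'' v dx = −[u'(x) v(x)]_0^5 + ∫_0^5 u'(x) v'(x) dx.
Thus ∫_0^5 u'(x) v'(x) dx = ∫_0^5 f(x) v(x) dx + [u'(x) v(x)]_0^5.
Choose V so that boundary terms are either known or forced to vanish.
u has inhomogeneous Neumann u'(0) = 0, u'(5) = 2. [u' v]_0^5 = (2)·v(5) − (0)·v(0) = 2·v(5). Take V = H^1(0, 5); boundary term becomes part of RHS.
Weak formulation: find u (satisfying any essential BC) such that ∫_0^5 u'(x) v'(x) dx = ∫_0^5 f v dx + 2·v(5) for all v ∈ V (Neumann data are natural BCs: they enter the RHS as boundary terms).
Substituting f(x) = -2*x^2 + 2*x + 169/15, the right-hand side is ∫_0^5 (-2*x^2 + 2*x + 169/15) v dx + 2·v(5).
Compatibility check (pure Neumann): taking v ≡ 1 ∈ V gives 0 = ∫_0^5 f dx + (2) − (0), i.e. ∫_0^5 f dx must equal u'(0) − u'(5) = -2. Indeed ∫_0^5 (-2*x^2 + 2*x + 169/15) dx = -2, so the data are compatible. The solution is then unique only up to an additive constant (fix it e.g. by requiring ∫_0^5 u dx = 0).


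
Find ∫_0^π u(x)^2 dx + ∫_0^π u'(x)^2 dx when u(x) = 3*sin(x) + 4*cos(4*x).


||u||_{H^1(0,π)}^2 = -272/5 + 145*π

u'(x) = -16*sin(4*x) + 3*cos(x).
Expand u² and (u')² and integrate term by term on (0, π), using: for integers n ≥ 1, ∫_0^π sin²(nx) dx = ∫_0^π cos²(nx) dx = π/2; for n ≠ n', ∫_0^π sin(nx)sin(n'x) dx = ∫_0^π cos(nx)cos(n'x) dx = 0; and by product-to-sum, ∫_0^π sin(nx)cos(n'x) dx = ½∫_0^π [sin((n+n')x) + sin((n−n')x)] dx, which is 0 when n+n' is even and 2n/(n²−n'²) when n+n' is odd (it need not vanish on (0, π)).
  u² squared terms: (3)²·∫sin(x)² dx = 9·π/2 = 9*π/2;  (4)²·∫cos(4x)² dx = 16·π/2 = 8*π.
  u² cross terms: 2·(3)·(4)·∫sin(x)·cos(4x) dx = 24·(-2/15) = -16/5.
  So ∫_0^π u² dx = 9*π/2 + 8*π − 16/5 = -16/5 + 25*π/2.
  (u')² squared terms: (-16)²·∫sin(4x)² dx = 256·π/2 = 128*π;  (3)²·∫cos(x)² dx = 9·π/2 = 9*π/2.
  (u')² cross terms: 2·(-16)·(3)·∫sin(4x)·cos(x) dx = -96·(8/15) = -256/5.
  So ∫_0^π (u')² dx = 128*π + 9*π/2 − 256/5 = -256/5 + 265*π/2.
||u||_{H^1}^2 = (-16/5 + 25*π/2) + (-256/5 + 265*π/2) = -272/5 + 145*π.


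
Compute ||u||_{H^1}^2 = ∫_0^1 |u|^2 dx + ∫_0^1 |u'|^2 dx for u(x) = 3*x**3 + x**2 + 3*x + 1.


||u||_{H^1}^2 = 534/7

The H^1 norm (squared) on an interval (0, L) is
  ||u||_{H^1}^2 = ∫_0^L u(x)^2 dx + ∫_0^L u'(x)^2 dx.
Compute u'(x) = 9*x**2 + 2*x + 3.
Then u(x)^2 = 9*x**6 + 6*x**5 + 19*x**4 + 12*x**3 + 11*x**2 + 6*x + 1 and u'(x)^2 = 81*x**4 + 36*x**3 + 58*x**2 + 12*x + 9.
Integrate each monomial from 0 to 1 using ∫_0^1 c·x^n dx = c·1^(n+1)/(n+1):
  ∫_0^1 u(x)^2 dx = ∫_0^1 (9*x^6 + 6*x^5 + 19*x^4 + 12*x^3 + 11*x^2 + 6*x + 1) dx. Term by term:
    ∫_0^1 9*x^6 dx = 9/7;  ∫_0^1 6*x^5 dx = 1;  ∫_0^1 19*x^4 dx = 19/5;
    ∫_0^1 12*x^3 dx = 3;  ∫_0^1 11*x^2 dx = 11/3;  ∫_0^1 6*x dx = 3;
    ∫_0^1 1 dx = 1.
  Sum: 9/7 + 1 + 19/5 + 3 + 11/3 + 3 + 1 = 1759/105.
  ∫_0^1 u'(x)^2 dx = ∫_0^1 (81*x^4 + 36*x^3 + 58*x^2 + 12*x + 9) dx. Term by term:
    ∫_0^1 81*x^4 dx = 81/5;  ∫_0^1 36*x^3 dx = 9;  ∫_0^1 58*x^2 dx = 58/3;
    ∫_0^1 12*x dx = 6;  ∫_0^1 9 dx = 9.
  Sum: 81/5 + 9 + 58/3 + 6 + 9 = 893/15.
Adding: ||u||_{H^1}^2 = 1759/105 + 893/15 = 534/7.


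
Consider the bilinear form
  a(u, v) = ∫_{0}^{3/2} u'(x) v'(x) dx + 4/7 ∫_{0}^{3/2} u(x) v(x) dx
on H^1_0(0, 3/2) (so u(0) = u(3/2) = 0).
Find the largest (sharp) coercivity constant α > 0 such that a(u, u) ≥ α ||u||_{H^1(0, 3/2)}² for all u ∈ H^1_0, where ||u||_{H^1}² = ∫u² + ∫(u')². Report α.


α = 4*(9 + 7*π^2)/(7*(9 + 4*π^2))

Coercivity of a(·,·) on H^1_0(0, 3/2) means a(u, u) ≥ α ||u||_{H^1}² for every u ∈ H^1_0.
The interval has length L = 3/2, and Poincaré/coercivity depend only on L. Here a(u, u) = ∫(u')² + (4/7)·∫u².
Here 0 < c = 4/7 < 1. The condition a(u,u) ≥ α||u||_{H^1}² reads (1−α)∫(u')² ≥ (α−c)∫u². Any admissible α is ≤ 1 (rapidly oscillating u have ∫u²/∫(u')² → 0), and α = 1 would force 0 ≥ (1−c)∫u², impossible since c < 1; so 1−α > 0. By the sharp Poincaré inequality on H^1_0 of an interval of length L, ∫(u')² ≥ (π/L)²∫u² with equality for the first sine mode sin(π(x−x₀)/L) (x₀ the left endpoint), so the inequality holds for all u iff (1−α)(π/L)² ≥ α − c, i.e. α ≤ ((π/L)² + c)/((π/L)² + 1) = (1 + c(L/π)²)/(1 + (L/π)²). With (π/L)² = 4*π^2/9 and c = 4/7, the largest admissible constant is α = ((π/L)² + c)/((π/L)² + 1).
Simplifying, α = 4*(9 + 7*π^2)/(7*(9 + 4*π^2)).


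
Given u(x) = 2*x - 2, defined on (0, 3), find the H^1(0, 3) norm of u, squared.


||u||_{H^1}^2 = 24

The H^1 norm (squared) on an interval (0, L) is
  ||u||_{H^1}^2 = ∫_0^L u(x)^2 dx + ∫_0^L u'(x)^2 dx.
Compute u'(x) = 2.
Then u(x)^2 = 4*x**2 - 8*x + 4 and u'(x)^2 = 4.
Integrate each monomial from 0 to 3 using ∫_0^3 c·x^n dx = c·3^(n+1)/(n+1):
  ∫_0^3 u(x)^2 dx = ∫_0^3 (4*x^2 - 8*x + 4) dx. Term by term:
    ∫_0^3 4*x^2 dx = 36;  ∫_0^3 -8*x dx = -36;  ∫_0^3 4 dx = 12.
  Sum: 36 − 36 + 12 = 12.
  ∫_0^3 u'(x)^2 dx = ∫_0^3 (4) dx. Term by term:
    ∫_0^3 4 dx = 12.
Adding: ||u||_{H^1}^2 = 12 + 12 = 24.


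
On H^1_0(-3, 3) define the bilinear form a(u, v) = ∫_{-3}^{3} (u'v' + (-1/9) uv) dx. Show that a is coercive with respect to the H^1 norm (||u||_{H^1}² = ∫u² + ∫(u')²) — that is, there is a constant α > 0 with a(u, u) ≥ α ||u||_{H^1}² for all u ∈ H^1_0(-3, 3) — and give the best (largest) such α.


α = (-4 + π^2)/(π^2 + 36)

Coercivity of a(·,·) on H^1_0(-3, 3) means a(u, u) ≥ α ||u||_{H^1}² for every u ∈ H^1_0.
The interval has length L = 6, and Poincaré/coercivity depend only on L. Here a(u, u) = ∫(u')² + (-1/9)·∫u².
Here c = -1/9 < 0 with |c| < (π/L)² = π^2/36, so coercivity still holds. The condition a(u,u) ≥ α||u||_{H^1}² reads (1−α)∫(u')² ≥ (α−c)∫u². Any admissible α is ≤ 1 (rapidly oscillating u have ∫u²/∫(u')² → 0), and α = 1 would force 0 ≥ (1−c)∫u², impossible since c < 1; so 1−α > 0. By the sharp Poincaré inequality on H^1_0 of an interval of length L, ∫(u')² ≥ (π/L)²∫u² with equality for the first sine mode sin(π(x−x₀)/L) (x₀ the left endpoint), so the inequality holds for all u iff (1−α)(π/L)² ≥ α − c, i.e. α ≤ ((π/L)² + c)/((π/L)² + 1) = (1 + c(L/π)²)/(1 + (L/π)²). (Direct route, valid since c ≤ 0: Poincaré gives c∫u² ≥ c(L/π)²∫(u')², so a(u,u) ≥ (1 + c(L/π)²)∫(u')², while ||u||_{H^1}² ≤ (1 + (L/π)²)∫(u')²; dividing yields the same α.) With (π/L)² = π^2/36 and c = -1/9, the largest admissible constant is α = ((π/L)² + c)/((π/L)² + 1).
Simplifying, α = (-4 + π^2)/(π^2 + 36).


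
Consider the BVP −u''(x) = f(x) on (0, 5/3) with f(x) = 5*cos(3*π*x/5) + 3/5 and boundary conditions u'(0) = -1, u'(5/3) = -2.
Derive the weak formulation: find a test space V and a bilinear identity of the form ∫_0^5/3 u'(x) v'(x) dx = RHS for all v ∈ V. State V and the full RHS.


V = H^1(0, 5/3) (v unrestricted at boundary; u is determined up to an additive constant); weak form: ∫_0^5/3 u'v' dx = ∫_0^5/3 (5*cos(3*π*x/5) + 3/5) v dx − 2·v(5/3) + v(0) for all v ∈ V.

Multiply both sides by a test function v and integrate from 0 to 5/3:
  ∫_0^5/3 −u''(x) v(x) dx = ∫_0^5/3 f(x) v(x) dx.
Integrate the LHS by parts once:
  ∫_0^5/3 −u'' v dx = −[u'(x) v(x)]_0^5/3 + ∫_0^5/3 u'(x) v'(x) dx.
Thus ∫_0^5/3 u'(x) v'(x) dx = ∫_0^5/3 f(x) v(x) dx + [u'(x) v(x)]_0^5/3.
Choose V so that boundary terms are either known or forced to vanish.
u has inhomogeneous Neumann u'(0) = -1, u'(5/3) = -2. [u' v]_0^5/3 = (-2)·v(5/3) − (-1)·v(0) = − 2·v(5/3) + v(0). Take V = H^1(0, 5/3); boundary term becomes part of RHS.
Weak formulation: find u (satisfying any essential BC) such that ∫_0^5/3 u'(x) v'(x) dx = ∫_0^5/3 f v dx − 2·v(5/3) + v(0) for all v ∈ V (Neumann data are natural BCs: they enter the RHS as boundary terms).
Substituting f(x) = 5*cos(3*π*x/5) + 3/5, the right-hand side is ∫_0^5/3 (5*cos(3*π*x/5) + 3/5) v dx − 2·v(5/3) + v(0).
Compatibility check (pure Neumann): taking v ≡ 1 ∈ V gives 0 = ∫_0^5/3 f dx + (-2) − (-1), i.e. ∫_0^5/3 f dx must equal u'(0) − u'(5/3) = 1. Indeed ∫_0^5/3 (5*cos(3*π*x/5) + 3/5) dx = 1, so the data are compatible. The solution is then unique only up to an additive constant (fix it e.g. by requiring ∫_0^5/3 u dx = 0).


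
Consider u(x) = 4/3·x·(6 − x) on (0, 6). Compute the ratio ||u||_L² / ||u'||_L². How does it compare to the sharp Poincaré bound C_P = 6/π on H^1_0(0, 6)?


||u||_L² / ||u'||_L² = 3*sqrt(10)/5 < C_P = 6/π.

u(x) = 4/3·x·(6 − x), so u'(x) = 8 - 8*x/3.
u(x) = 4/3·x·(6 − x) vanishes at x = 0 and x = 6, so u ∈ H^1_0(0, 6). Differentiate via the product rule and integrate the resulting polynomials term by term.
  ∫_0^6 u² dx = ∫_0^6 (16*x^4/9 - 64*x^3/3 + 64*x^2) dx. Term by term:
    ∫_0^6 16*x^4/9 dx = 13824/5;  ∫_0^6 -64*x^3/3 dx = -6912;  ∫_0^6 64*x^2 dx = 4608.
  Sum: 13824/5 − 6912 + 4608 = 2304/5.
  ∫_0^6 (u')² dx = ∫_0^6 (64*x^2/9 - 128*x/3 + 64) dx. Term by term:
    ∫_0^6 64*x^2/9 dx = 512;  ∫_0^6 -128*x/3 dx = -768;  ∫_0^6 64 dx = 384.
  Sum: 512 − 768 + 384 = 128.
∫_0^6 u² dx = 2304/5, so ||u||_L² = 48*sqrt(5)/5.
∫_0^6 (u')² dx = 128, so ||u'||_L² = 8*sqrt(2).
Ratio ||u||_L² / ||u'||_L² = 3*sqrt(10)/5.
Sharp Poincaré constant on H^1_0(0, 6) is C_P = L/π = 6/π, achieved by sin(π/6·x).
A polynomial bump cannot attain the sharp Poincaré constant (only the first sine eigenfunction does), so the ratio is strictly less than C_P, consistent with ||u||_L² ≤ C_P ||u'||_L².


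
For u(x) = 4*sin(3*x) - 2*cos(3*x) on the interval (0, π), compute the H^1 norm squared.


||u||_{H^1(0,π)}^2 = 100*π

u'(x) = 6*sin(3*x) + 12*cos(3*x).
Expand u² and (u')² and integrate term by term on (0, π), using: for integers n ≥ 1, ∫_0^π sin²(nx) dx = ∫_0^π cos²(nx) dx = π/2; for n ≠ n', ∫_0^π sin(nx)sin(n'x) dx = ∫_0^π cos(nx)cos(n'x) dx = 0; and by product-to-sum, ∫_0^π sin(nx)cos(n'x) dx = ½∫_0^π [sin((n+n')x) + sin((n−n')x)] dx, which is 0 when n+n' is even and 2n/(n²−n'²) when n+n' is odd (it need not vanish on (0, π)).
  u² squared terms: (-2)²·∫cos(3x)² dx = 4·π/2 = 2*π;  (4)²·∫sin(3x)² dx = 16·π/2 = 8*π.
  u² cross terms: 2·(-2)·(4)·∫cos(3x)·sin(3x) dx = -16·(0) = 0.
  So ∫_0^π u² dx = 2*π + 8*π + 0 = 10*π.
  (u')² squared terms: (6)²·∫sin(3x)² dx = 36·π/2 = 18*π;  (12)²·∫cos(3x)² dx = 144·π/2 = 72*π.
  (u')² cross terms: 2·(6)·(12)·∫sin(3x)·cos(3x) dx = 144·(0) = 0.
  So ∫_0^π (u')² dx = 18*π + 72*π + 0 = 90*π.
||u||_{H^1}^2 = (10*π) + (90*π) = 100*π.


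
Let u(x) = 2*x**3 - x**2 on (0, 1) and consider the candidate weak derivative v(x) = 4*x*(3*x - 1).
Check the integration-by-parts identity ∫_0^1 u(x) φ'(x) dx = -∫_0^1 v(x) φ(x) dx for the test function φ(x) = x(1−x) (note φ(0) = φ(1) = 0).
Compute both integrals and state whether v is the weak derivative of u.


LHS = -2/15, RHS = -4/15. No, v is not the weak derivative of u.

u(x) = 2*x**3 - x**2, classical derivative u'(x) = 6*x**2 - 2*x.
φ(x) = x(1−x), so φ'(x) = 1 - 2*x.
Note φ(0) = φ(1) = 0, so the boundary term u·φ vanishes.
LHS = ∫_0^1 u(x) φ'(x) dx = ∫_0^1 (-4*x^4 + 4*x^3 - x^2) dx. Term by term:
  ∫_0^1 -4*x^4 dx = -4/5;  ∫_0^1 4*x^3 dx = 1;  ∫_0^1 -x^2 dx = -1/3.
Sum: -4/5 + 1 − 1/3 = -2/15.
So LHS = -2/15.
∫_0^1 v(x) φ(x) dx = ∫_0^1 (-12*x^4 + 16*x^3 - 4*x^2) dx. Term by term:
  ∫_0^1 -12*x^4 dx = -12/5;  ∫_0^1 16*x^3 dx = 4;  ∫_0^1 -4*x^2 dx = -4/3.
Sum: -12/5 + 4 − 4/3 = 4/15.
So RHS = -∫_0^1 v(x) φ(x) dx = -4/15.
LHS − RHS = 2/15 ≠ 0, so the identity fails.
(For a valid weak derivative the identity must hold for EVERY test function, in particular this one. The failure shows v is NOT the weak derivative of u.)
Correct weak derivative would be u'(x) = 6*x**2 - 2*x.


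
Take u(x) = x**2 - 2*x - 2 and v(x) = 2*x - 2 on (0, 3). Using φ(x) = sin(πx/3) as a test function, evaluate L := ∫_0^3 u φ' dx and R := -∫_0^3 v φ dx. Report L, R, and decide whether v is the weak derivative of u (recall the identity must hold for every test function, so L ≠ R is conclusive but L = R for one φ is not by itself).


LHS = -6/π, RHS = -6/π. Yes, v = u' weakly.

u(x) = x**2 - 2*x - 2, classical derivative u'(x) = 2*x - 2.
φ(x) = sin(πx/3), so φ'(x) = π*cos(π*x/3)/3.
Note φ(0) = φ(3) = 0, so the boundary term u·φ vanishes.
LHS = ∫_0^3 u(x) φ'(x) dx = ∫_0^3 (π*x^2*cos(π*x/3)/3 - 2*π*x*cos(π*x/3)/3 - 2*π*cos(π*x/3)/3) dx. Term by term:
  ∫_0^3 -2*π*cos(π*x/3)/3 dx = 0;  ∫_0^3 -2*π*x*cos(π*x/3)/3 dx = 12/π;  ∫_0^3 π*x^2*cos(π*x/3)/3 dx = -18/π.
Sum: 0 + 12/π − 18/π = -6/π.
So LHS = -6/π.
∫_0^3 v(x) φ(x) dx = ∫_0^3 (2*x*sin(π*x/3) - 2*sin(π*x/3)) dx. Term by term:
  ∫_0^3 -2*sin(π*x/3) dx = -12/π;  ∫_0^3 2*x*sin(π*x/3) dx = 18/π.
Sum: -12/π + 18/π = 6/π.
So RHS = -∫_0^3 v(x) φ(x) dx = -6/π.
LHS = RHS, so the identity holds for this test φ.
Moreover u is smooth here and v(x) = u'(x) = 2*x - 2 pointwise, so the identity holds for every test function. Hence v is the weak derivative of u.


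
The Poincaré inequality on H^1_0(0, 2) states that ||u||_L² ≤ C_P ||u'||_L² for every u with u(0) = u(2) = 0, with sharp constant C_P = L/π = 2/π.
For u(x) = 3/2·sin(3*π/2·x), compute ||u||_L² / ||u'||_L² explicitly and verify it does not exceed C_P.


||u||_L² / ||u'||_L² = 2/(3*π) < C_P = 2/π.

u(x) = 3/2·sin(3*π/2·x), so u'(x) = 9*π*cos(3*π*x/2)/4.
Writing u(x) = A·sin(kπx/L) with A = 3/2 and k = 3, use ∫_0^L sin²(kπx/L) dx = L/2 and ∫_0^L cos²(kπx/L) dx = L/2.
u² = 9/4·sin²(3*π/2·x) and (u')² = 81*π^2/16·cos²(3*π/2·x), and each of sin², cos² integrates to L/2 = 1 over (0, 2).
∫_0^2 u² dx = 9/4, so ||u||_L² = 3/2.
∫_0^2 (u')² dx = 81*π^2/16, so ||u'||_L² = 9*π/4.
Ratio ||u||_L² / ||u'||_L² = 2/(3*π).
Sharp Poincaré constant on H^1_0(0, 2) is C_P = L/π = 2/π, achieved by sin(π/2·x).
This is the k = 3 harmonic; the ratio L/(kπ) is strictly less than C_P = L/π, consistent with the sharp inequality ||u||_L² ≤ C_P ||u'||_L².


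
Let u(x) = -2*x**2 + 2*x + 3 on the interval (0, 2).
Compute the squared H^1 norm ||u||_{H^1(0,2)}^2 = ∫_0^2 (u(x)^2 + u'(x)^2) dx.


||u||_{H^1}^2 = 494/15

The H^1 norm (squared) on an interval (0, L) is
  ||u||_{H^1}^2 = ∫_0^L u(x)^2 dx + ∫_0^L u'(x)^2 dx.
Compute u'(x) = 2 - 4*x.
Then u(x)^2 = 4*x**4 - 8*x**3 - 8*x**2 + 12*x + 9 and u'(x)^2 = 16*x**2 - 16*x + 4.
Integrate each monomial from 0 to 2 using ∫_0^2 c·x^n dx = c·2^(n+1)/(n+1):
  ∫_0^2 u(x)^2 dx = ∫_0^2 (4*x^4 - 8*x^3 - 8*x^2 + 12*x + 9) dx. Term by term:
    ∫_0^2 4*x^4 dx = 128/5;  ∫_0^2 -8*x^3 dx = -32;  ∫_0^2 -8*x^2 dx = -64/3;
    ∫_0^2 12*x dx = 24;  ∫_0^2 9 dx = 18.
  Sum: 128/5 − 32 − 64/3 + 24 + 18 = 214/15.
  ∫_0^2 u'(x)^2 dx = ∫_0^2 (16*x^2 - 16*x + 4) dx. Term by term:
    ∫_0^2 16*x^2 dx = 128/3;  ∫_0^2 -16*x dx = -32;  ∫_0^2 4 dx = 8.
  Sum: 128/3 − 32 + 8 = 56/3.
Adding: ||u||_{H^1}^2 = 214/15 + 56/3 = 494/15.


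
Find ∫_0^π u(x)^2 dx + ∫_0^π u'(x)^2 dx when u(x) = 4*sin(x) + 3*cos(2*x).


||u||_{H^1(0,π)}^2 = -80 + 77*π/2

u'(x) = -6*sin(2*x) + 4*cos(x).
Expand u² and (u')² and integrate term by term on (0, π), using: for integers n ≥ 1, ∫_0^π sin²(nx) dx = ∫_0^π cos²(nx) dx = π/2; for n ≠ n', ∫_0^π sin(nx)sin(n'x) dx = ∫_0^π cos(nx)cos(n'x) dx = 0; and by product-to-sum, ∫_0^π sin(nx)cos(n'x) dx = ½∫_0^π [sin((n+n')x) + sin((n−n')x)] dx, which is 0 when n+n' is even and 2n/(n²−n'²) when n+n' is odd (it need not vanish on (0, π)).
  u² squared terms: (3)²·∫cos(2x)² dx = 9·π/2 = 9*π/2;  (4)²·∫sin(x)² dx = 16·π/2 = 8*π.
  u² cross terms: 2·(3)·(4)·∫cos(2x)·sin(x) dx = 24·(-2/3) = -16.
  So ∫_0^π u² dx = 9*π/2 + 8*π − 16 = -16 + 25*π/2.
  (u')² squared terms: (-6)²·∫sin(2x)² dx = 36·π/2 = 18*π;  (4)²·∫cos(x)² dx = 16·π/2 = 8*π.
  (u')² cross terms: 2·(-6)·(4)·∫sin(2x)·cos(x) dx = -48·(4/3) = -64.
  So ∫_0^π (u')² dx = 18*π + 8*π − 64 = -64 + 26*π.
||u||_{H^1}^2 = (-16 + 25*π/2) + (-64 + 26*π) = -80 + 77*π/2.


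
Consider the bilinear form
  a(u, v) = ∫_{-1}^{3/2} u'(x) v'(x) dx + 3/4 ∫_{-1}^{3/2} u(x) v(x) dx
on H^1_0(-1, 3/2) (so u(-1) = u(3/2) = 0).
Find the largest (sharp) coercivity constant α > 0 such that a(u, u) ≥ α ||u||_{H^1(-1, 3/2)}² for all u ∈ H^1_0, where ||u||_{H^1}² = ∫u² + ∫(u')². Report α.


α = (75 + 16*π^2)/(4*(25 + 4*π^2))

Coercivity of a(·,·) on H^1_0(-1, 3/2) means a(u, u) ≥ α ||u||_{H^1}² for every u ∈ H^1_0.
The interval has length L = 5/2, and Poincaré/coercivity depend only on L. Here a(u, u) = ∫(u')² + (3/4)·∫u².
Here 0 < c = 3/4 < 1. The condition a(u,u) ≥ α||u||_{H^1}² reads (1−α)∫(u')² ≥ (α−c)∫u². Any admissible α is ≤ 1 (rapidly oscillating u have ∫u²/∫(u')² → 0), and α = 1 would force 0 ≥ (1−c)∫u², impossible since c < 1; so 1−α > 0. By the sharp Poincaré inequality on H^1_0 of an interval of length L, ∫(u')² ≥ (π/L)²∫u² with equality for the first sine mode sin(π(x−x₀)/L) (x₀ the left endpoint), so the inequality holds for all u iff (1−α)(π/L)² ≥ α − c, i.e. α ≤ ((π/L)² + c)/((π/L)² + 1) = (1 + c(L/π)²)/(1 + (L/π)²). With (π/L)² = 4*π^2/25 and c = 3/4, the largest admissible constant is α = ((π/L)² + c)/((π/L)² + 1).
Simplifying, α = (75 + 16*π^2)/(4*(25 + 4*π^2)).


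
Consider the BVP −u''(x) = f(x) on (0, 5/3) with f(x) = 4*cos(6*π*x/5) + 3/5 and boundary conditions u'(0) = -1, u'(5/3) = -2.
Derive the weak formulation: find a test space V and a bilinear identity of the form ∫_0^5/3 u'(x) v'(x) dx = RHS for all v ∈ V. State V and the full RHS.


V = H^1(0, 5/3) (v unrestricted at boundary; u is determined up to an additive constant); weak form: ∫_0^5/3 u'v' dx = ∫_0^5/3 (4*cos(6*π*x/5) + 3/5) v dx − 2·v(5/3) + v(0) for all v ∈ V.

Multiply both sides by a test function v and integrate from 0 to 5/3:
  ∫_0^5/3 −u''(x) v(x) dx = ∫_0^5/3 f(x) v(x) dx.
Integrate the LHS by parts once:
  ∫_0^5/3 −u'' v dx = −[u'(x) v(x)]_0^5/3 + ∫_0^5/3 u'(x) v'(x) dx.
Thus ∫_0^5/3 u'(x) v'(x) dx = ∫_0^5/3 f(x) v(x) dx + [u'(x) v(x)]_0^5/3.
Choose V so that boundary terms are either known or forced to vanish.
u has inhomogeneous Neumann u'(0) = -1, u'(5/3) = -2. [u' v]_0^5/3 = (-2)·v(5/3) − (-1)·v(0) = − 2·v(5/3) + v(0). Take V = H^1(0, 5/3); boundary term becomes part of RHS.
Weak formulation: find u (satisfying any essential BC) such that ∫_0^5/3 u'(x) v'(x) dx = ∫_0^5/3 f v dx − 2·v(5/3) + v(0) for all v ∈ V (Neumann data are natural BCs: they enter the RHS as boundary terms).
Substituting f(x) = 4*cos(6*π*x/5) + 3/5, the right-hand side is ∫_0^5/3 (4*cos(6*π*x/5) + 3/5) v dx − 2·v(5/3) + v(0).
Compatibility check (pure Neumann): taking v ≡ 1 ∈ V gives 0 = ∫_0^5/3 f dx + (-2) − (-1), i.e. ∫_0^5/3 f dx must equal u'(0) − u'(5/3) = 1. Indeed ∫_0^5/3 (4*cos(6*π*x/5) + 3/5) dx = 1, so the data are compatible. The solution is then unique only up to an additive constant (fix it e.g. by requiring ∫_0^5/3 u dx = 0).


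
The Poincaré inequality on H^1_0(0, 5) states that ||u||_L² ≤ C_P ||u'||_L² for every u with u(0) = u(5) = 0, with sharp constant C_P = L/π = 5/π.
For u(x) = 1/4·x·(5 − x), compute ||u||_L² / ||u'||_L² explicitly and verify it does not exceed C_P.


||u||_L² / ||u'||_L² = sqrt(10)/2 < C_P = 5/π.

u(x) = 1/4·x·(5 − x), so u'(x) = 5/4 - x/2.
u(x) = 1/4·x·(5 − x) vanishes at x = 0 and x = 5, so u ∈ H^1_0(0, 5). Differentiate via the product rule and integrate the resulting polynomials term by term.
  ∫_0^5 u² dx = ∫_0^5 (x^4/16 - 5*x^3/8 + 25*x^2/16) dx. Term by term:
    ∫_0^5 x^4/16 dx = 625/16;  ∫_0^5 -5*x^3/8 dx = -3125/32;  ∫_0^5 25*x^2/16 dx = 3125/48.
  Sum: 625/16 − 3125/32 + 3125/48 = 625/96.
  ∫_0^5 (u')² dx = ∫_0^5 (x^2/4 - 5*x/4 + 25/16) dx. Term by term:
    ∫_0^5 x^2/4 dx = 125/12;  ∫_0^5 -5*x/4 dx = -125/8;  ∫_0^5 25/16 dx = 125/16.
  Sum: 125/12 − 125/8 + 125/16 = 125/48.
∫_0^5 u² dx = 625/96, so ||u||_L² = 25*sqrt(6)/24.
∫_0^5 (u')² dx = 125/48, so ||u'||_L² = 5*sqrt(15)/12.
Ratio ||u||_L² / ||u'||_L² = sqrt(10)/2.
Sharp Poincaré constant on H^1_0(0, 5) is C_P = L/π = 5/π, achieved by sin(π/5·x).
A polynomial bump cannot attain the sharp Poincaré constant (only the first sine eigenfunction does), so the ratio is strictly less than C_P, consistent with ||u||_L² ≤ C_P ||u'||_L².


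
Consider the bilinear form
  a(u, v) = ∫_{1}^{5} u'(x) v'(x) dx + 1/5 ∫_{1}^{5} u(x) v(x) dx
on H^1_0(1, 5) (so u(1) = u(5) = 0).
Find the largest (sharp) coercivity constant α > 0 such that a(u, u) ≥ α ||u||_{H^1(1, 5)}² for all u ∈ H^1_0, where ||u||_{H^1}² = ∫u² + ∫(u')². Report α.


α = (16/5 + π^2)/(π^2 + 16)

Coercivity of a(·,·) on H^1_0(1, 5) means a(u, u) ≥ α ||u||_{H^1}² for every u ∈ H^1_0.
The interval has length L = 4, and Poincaré/coercivity depend only on L. Here a(u, u) = ∫(u')² + (1/5)·∫u².
Here 0 < c = 1/5 < 1. The condition a(u,u) ≥ α||u||_{H^1}² reads (1−α)∫(u')² ≥ (α−c)∫u². Any admissible α is ≤ 1 (rapidly oscillating u have ∫u²/∫(u')² → 0), and α = 1 would force 0 ≥ (1−c)∫u², impossible since c < 1; so 1−α > 0. By the sharp Poincaré inequality on H^1_0 of an interval of length L, ∫(u')² ≥ (π/L)²∫u² with equality for the first sine mode sin(π(x−x₀)/L) (x₀ the left endpoint), so the inequality holds for all u iff (1−α)(π/L)² ≥ α − c, i.e. α ≤ ((π/L)² + c)/((π/L)² + 1) = (1 + c(L/π)²)/(1 + (L/π)²). With (π/L)² = π^2/16 and c = 1/5, the largest admissible constant is α = ((π/L)² + c)/((π/L)² + 1).
Simplifying, α = (16/5 + π^2)/(π^2 + 16).


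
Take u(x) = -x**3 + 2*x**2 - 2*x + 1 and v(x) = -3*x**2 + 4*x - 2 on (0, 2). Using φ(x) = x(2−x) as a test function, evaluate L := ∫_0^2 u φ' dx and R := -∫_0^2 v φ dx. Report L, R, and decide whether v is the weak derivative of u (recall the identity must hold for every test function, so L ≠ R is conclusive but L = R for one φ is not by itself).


LHS = 32/15, RHS = 32/15. Yes, v = u' weakly.

u(x) = -x**3 + 2*x**2 - 2*x + 1, classical derivative u'(x) = -3*x**2 + 4*x - 2.
φ(x) = x(2−x), so φ'(x) = 2 - 2*x.
Note φ(0) = φ(2) = 0, so the boundary term u·φ vanishes.
LHS = ∫_0^2 u(x) φ'(x) dx = ∫_0^2 (2*x^4 - 6*x^3 + 8*x^2 - 6*x + 2) dx. Term by term:
  ∫_0^2 2*x^4 dx = 64/5;  ∫_0^2 -6*x^3 dx = -24;  ∫_0^2 8*x^2 dx = 64/3;
  ∫_0^2 -6*x dx = -12;  ∫_0^2 2 dx = 4.
Sum: 64/5 − 24 + 64/3 − 12 + 4 = 32/15.
So LHS = 32/15.
∫_0^2 v(x) φ(x) dx = ∫_0^2 (3*x^4 - 10*x^3 + 10*x^2 - 4*x) dx. Term by term:
  ∫_0^2 3*x^4 dx = 96/5;  ∫_0^2 -10*x^3 dx = -40;  ∫_0^2 10*x^2 dx = 80/3;
  ∫_0^2 -4*x dx = -8.
Sum: 96/5 − 40 + 80/3 − 8 = -32/15.
So RHS = -∫_0^2 v(x) φ(x) dx = 32/15.
LHS = RHS, so the identity holds for this test φ.
Moreover u is smooth here and v(x) = u'(x) = -3*x**2 + 4*x - 2 pointwise, so the identity holds for every test function. Hence v is the weak derivative of u.


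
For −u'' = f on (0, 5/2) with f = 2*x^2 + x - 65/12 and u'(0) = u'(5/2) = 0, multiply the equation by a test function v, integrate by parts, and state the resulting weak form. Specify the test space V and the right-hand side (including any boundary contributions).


V = H^1(0, 5/2) (no boundary constraint on v; u is determined up to an additive constant); weak form: ∫_0^5/2 u'v' dx = ∫_0^5/2 (2*x^2 + x - 65/12) v dx for all v ∈ V.

Multiply both sides by a test function v and integrate from 0 to 5/2:
  ∫_0^5/2 −u''(x) v(x) dx = ∫_0^5/2 f(x) v(x) dx.
Integrate the LHS by parts once:
  ∫_0^5/2 −u'' v dx = −[u'(x) v(x)]_0^5/2 + ∫_0^5/2 u'(x) v'(x) dx.
Thus ∫_0^5/2 u'(x) v'(x) dx = ∫_0^5/2 f(x) v(x) dx + [u'(x) v(x)]_0^5/2.
Choose V so that boundary terms are either known or forced to vanish.
u has homogeneous Neumann: u'(0) = u'(5/2) = 0. So [u' v]_0^5/2 = 0·v(5/2) − 0·v(0) = 0 for any v; take V = H^1(0, 5/2).
Weak formulation: find u (satisfying any essential BC) such that ∫_0^5/2 u'(x) v'(x) dx = ∫_0^5/2 f v dx for all v ∈ V (homogeneous Neumann, so boundary terms vanish).
Substituting f(x) = 2*x^2 + x - 65/12, the right-hand side is ∫_0^5/2 (2*x^2 + x - 65/12) v dx.
Compatibility check (pure Neumann): taking v ≡ 1 ∈ V gives 0 = ∫_0^5/2 f dx + (0) − (0), i.e. ∫_0^5/2 f dx must equal u'(0) − u'(5/2) = 0. Indeed ∫_0^5/2 (2*x^2 + x - 65/12) dx = 0, so the data are compatible. The solution is then unique only up to an additive constant (fix it e.g. by requiring ∫_0^5/2 u dx = 0).


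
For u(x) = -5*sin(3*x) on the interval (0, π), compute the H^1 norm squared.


||u||_{H^1(0,π)}^2 = 125*π

u'(x) = -15*cos(3*x).
Expand u² and (u')² and integrate term by term on (0, π), using: for integers n ≥ 1, ∫_0^π sin²(nx) dx = ∫_0^π cos²(nx) dx = π/2; for n ≠ n', ∫_0^π sin(nx)sin(n'x) dx = ∫_0^π cos(nx)cos(n'x) dx = 0; and by product-to-sum, ∫_0^π sin(nx)cos(n'x) dx = ½∫_0^π [sin((n+n')x) + sin((n−n')x)] dx, which is 0 when n+n' is even and 2n/(n²−n'²) when n+n' is odd (it need not vanish on (0, π)).
  u² squared terms: (-5)²·∫sin(3x)² dx = 25·π/2 = 25*π/2.
  So ∫_0^π u² dx = 25*π/2.
  (u')² squared terms: (-15)²·∫cos(3x)² dx = 225·π/2 = 225*π/2.
  So ∫_0^π (u')² dx = 225*π/2.
||u||_{H^1}^2 = (25*π/2) + (225*π/2) = 125*π.


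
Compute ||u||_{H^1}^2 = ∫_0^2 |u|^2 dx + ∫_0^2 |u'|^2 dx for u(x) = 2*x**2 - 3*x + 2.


||u||_{H^1}^2 = 98/5

The H^1 norm (squared) on an interval (0, L) is
  ||u||_{H^1}^2 = ∫_0^L u(x)^2 dx + ∫_0^L u'(x)^2 dx.
Compute u'(x) = 4*x - 3.
Then u(x)^2 = 4*x**4 - 12*x**3 + 17*x**2 - 12*x + 4 and u'(x)^2 = 16*x**2 - 24*x + 9.
Integrate each monomial from 0 to 2 using ∫_0^2 c·x^n dx = c·2^(n+1)/(n+1):
  ∫_0^2 u(x)^2 dx = ∫_0^2 (4*x^4 - 12*x^3 + 17*x^2 - 12*x + 4) dx. Term by term:
    ∫_0^2 4*x^4 dx = 128/5;  ∫_0^2 -12*x^3 dx = -48;  ∫_0^2 17*x^2 dx = 136/3;
    ∫_0^2 -12*x dx = -24;  ∫_0^2 4 dx = 8.
  Sum: 128/5 − 48 + 136/3 − 24 + 8 = 104/15.
  ∫_0^2 u'(x)^2 dx = ∫_0^2 (16*x^2 - 24*x + 9) dx. Term by term:
    ∫_0^2 16*x^2 dx = 128/3;  ∫_0^2 -24*x dx = -48;  ∫_0^2 9 dx = 18.
  Sum: 128/3 − 48 + 18 = 38/3.
Adding: ||u||_{H^1}^2 = 104/15 + 38/3 = 98/5.


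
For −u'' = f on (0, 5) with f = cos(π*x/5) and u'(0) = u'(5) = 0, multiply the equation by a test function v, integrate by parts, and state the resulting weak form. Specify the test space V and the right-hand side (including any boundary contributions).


V = H^1(0, 5) (no boundary constraint on v; u is determined up to an additive constant); weak form: ∫_0^5 u'v' dx = ∫_0^5 (cos(π*x/5)) v dx for all v ∈ V.

Multiply both sides by a test function v and integrate from 0 to 5:
  ∫_0^5 −u''(x) v(x) dx = ∫_0^5 f(x) v(x) dx.
Integrate the LHS by parts once:
  ∫_0^5 −u'' v dx = −[u'(x) v(x)]_0^5 + ∫_0^5 u'(x) v'(x) dx.
Thus ∫_0^5 u'(x) v'(x) dx = ∫_0^5 f(x) v(x) dx + [u'(x) v(x)]_0^5.
Choose V so that boundary terms are either known or forced to vanish.
u has homogeneous Neumann: u'(0) = u'(5) = 0. So [u' v]_0^5 = 0·v(5) − 0·v(0) = 0 for any v; take V = H^1(0, 5).
Weak formulation: find u (satisfying any essential BC) such that ∫_0^5 u'(x) v'(x) dx = ∫_0^5 f v dx for all v ∈ V (homogeneous Neumann, so boundary terms vanish).
Substituting f(x) = cos(π*x/5), the right-hand side is ∫_0^5 (cos(π*x/5)) v dx.
Compatibility check (pure Neumann): taking v ≡ 1 ∈ V gives 0 = ∫_0^5 f dx + (0) − (0), i.e. ∫_0^5 f dx must equal u'(0) − u'(5) = 0. Indeed ∫_0^5 (cos(π*x/5)) dx = 0, so the data are compatible. The solution is then unique only up to an additive constant (fix it e.g. by requiring ∫_0^5 u dx = 0).


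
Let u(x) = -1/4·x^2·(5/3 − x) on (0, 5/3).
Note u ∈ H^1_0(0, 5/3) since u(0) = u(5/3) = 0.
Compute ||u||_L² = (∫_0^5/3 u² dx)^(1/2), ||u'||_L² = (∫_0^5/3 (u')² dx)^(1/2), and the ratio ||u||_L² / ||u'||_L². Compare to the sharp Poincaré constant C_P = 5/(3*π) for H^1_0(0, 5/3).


||u||_L² / ||u'||_L² = 5*sqrt(14)/42 < C_P = 5/(3*π).

u(x) = -1/4·x^2·(5/3 − x), so u'(x) = x*(9*x - 10)/12.
u(x) = -1/4·x^2·(5/3 − x) vanishes at x = 0 and x = 5/3, so u ∈ H^1_0(0, 5/3). Differentiate via the product rule and integrate the resulting polynomials term by term.
  ∫_0^5/3 u² dx = ∫_0^5/3 (x^6/16 - 5*x^5/24 + 25*x^4/144) dx. Term by term:
    ∫_0^5/3 x^6/16 dx = 78125/244944;  ∫_0^5/3 -5*x^5/24 dx = -78125/104976;  ∫_0^5/3 25*x^4/144 dx = 15625/34992.
  Sum: 78125/244944 − 78125/104976 + 15625/34992 = 15625/734832.
  ∫_0^5/3 (u')² dx = ∫_0^5/3 (9*x^4/16 - 5*x^3/4 + 25*x^2/36) dx. Term by term:
    ∫_0^5/3 9*x^4/16 dx = 625/432;  ∫_0^5/3 -5*x^3/4 dx = -3125/1296;  ∫_0^5/3 25*x^2/36 dx = 3125/2916.
  Sum: 625/432 − 3125/1296 + 3125/2916 = 625/5832.
∫_0^5/3 u² dx = 15625/734832, so ||u||_L² = 125*sqrt(7)/2268.
∫_0^5/3 (u')² dx = 625/5832, so ||u'||_L² = 25*sqrt(2)/108.
Ratio ||u||_L² / ||u'||_L² = 5*sqrt(14)/42.
Sharp Poincaré constant on H^1_0(0, 5/3) is C_P = L/π = 5/(3*π), achieved by sin(3*π/5·x).
A polynomial bump cannot attain the sharp Poincaré constant (only the first sine eigenfunction does), so the ratio is strictly less than C_P, consistent with ||u||_L² ≤ C_P ||u'||_L².


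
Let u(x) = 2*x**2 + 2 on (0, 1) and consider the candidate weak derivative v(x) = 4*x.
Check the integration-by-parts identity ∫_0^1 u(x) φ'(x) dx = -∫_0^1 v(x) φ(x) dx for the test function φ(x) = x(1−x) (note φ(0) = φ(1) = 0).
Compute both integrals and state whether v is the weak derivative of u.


LHS = -1/3, RHS = -1/3. Yes, v = u' weakly.

u(x) = 2*x**2 + 2, classical derivative u'(x) = 4*x.
φ(x) = x(1−x), so φ'(x) = 1 - 2*x.
Note φ(0) = φ(1) = 0, so the boundary term u·φ vanishes.
LHS = ∫_0^1 u(x) φ'(x) dx = ∫_0^1 (-4*x^3 + 2*x^2 - 4*x + 2) dx. Term by term:
  ∫_0^1 -4*x^3 dx = -1;  ∫_0^1 2*x^2 dx = 2/3;  ∫_0^1 -4*x dx = -2;
  ∫_0^1 2 dx = 2.
Sum: -1 + 2/3 − 2 + 2 = -1/3.
So LHS = -1/3.
∫_0^1 v(x) φ(x) dx = ∫_0^1 (-4*x^3 + 4*x^2) dx. Term by term:
  ∫_0^1 -4*x^3 dx = -1;  ∫_0^1 4*x^2 dx = 4/3.
Sum: -1 + 4/3 = 1/3.
So RHS = -∫_0^1 v(x) φ(x) dx = -1/3.
LHS = RHS, so the identity holds for this test φ.
Moreover u is smooth here and v(x) = u'(x) = 4*x pointwise, so the identity holds for every test function. Hence v is the weak derivative of u.


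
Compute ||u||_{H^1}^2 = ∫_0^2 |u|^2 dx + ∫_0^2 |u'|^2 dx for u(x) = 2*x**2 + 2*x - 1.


||u||_{H^1}^2 = 2014/15

The H^1 norm (squared) on an interval (0, L) is
  ||u||_{H^1}^2 = ∫_0^L u(x)^2 dx + ∫_0^L u'(x)^2 dx.
Compute u'(x) = 4*x + 2.
Then u(x)^2 = 4*x**4 + 8*x**3 - 4*x + 1 and u'(x)^2 = 16*x**2 + 16*x + 4.
Integrate each monomial from 0 to 2 using ∫_0^2 c·x^n dx = c·2^(n+1)/(n+1):
  ∫_0^2 u(x)^2 dx = ∫_0^2 (4*x^4 + 8*x^3 - 4*x + 1) dx. Term by term:
    ∫_0^2 4*x^4 dx = 128/5;  ∫_0^2 8*x^3 dx = 32;  ∫_0^2 -4*x dx = -8;
    ∫_0^2 1 dx = 2.
  Sum: 128/5 + 32 − 8 + 2 = 258/5.
  ∫_0^2 u'(x)^2 dx = ∫_0^2 (16*x^2 + 16*x + 4) dx. Term by term:
    ∫_0^2 16*x^2 dx = 128/3;  ∫_0^2 16*x dx = 32;  ∫_0^2 4 dx = 8.
  Sum: 128/3 + 32 + 8 = 248/3.
Adding: ||u||_{H^1}^2 = 258/5 + 248/3 = 2014/15.


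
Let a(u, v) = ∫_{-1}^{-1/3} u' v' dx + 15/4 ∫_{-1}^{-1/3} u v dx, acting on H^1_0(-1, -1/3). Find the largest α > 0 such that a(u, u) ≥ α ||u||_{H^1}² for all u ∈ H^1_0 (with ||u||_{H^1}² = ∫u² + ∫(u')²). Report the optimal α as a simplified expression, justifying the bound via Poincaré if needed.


α = 1

Coercivity of a(·,·) on H^1_0(-1, -1/3) means a(u, u) ≥ α ||u||_{H^1}² for every u ∈ H^1_0.
The interval has length L = 2/3, and Poincaré/coercivity depend only on L. Here a(u, u) = ∫(u')² + (15/4)·∫u².
Here c = 15/4 ≥ 1, so a(u,u) = ∫(u')² + c∫u² ≥ ∫(u')² + ∫u² = ||u||_{H^1}², i.e. α = 1 works. No larger α is possible: a(u,u) ≥ α||u||_{H^1}² means (1−α)∫(u')² ≥ (α−c)∫u², and for the modes u_n = sin(nπ(x−x₀)/L) (x₀ the left endpoint) one has ∫u_n²/∫(u_n')² = (L/(nπ))² → 0, so a(u_n,u_n)/||u_n||_{H^1}² → 1. Hence the optimal constant is α = 1.
Therefore α = 1.


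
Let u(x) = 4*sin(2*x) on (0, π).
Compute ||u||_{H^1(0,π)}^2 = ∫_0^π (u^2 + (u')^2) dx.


||u||_{H^1(0,π)}^2 = 40*π

u'(x) = 8*cos(2*x).
Expand u² and (u')² and integrate term by term on (0, π), using: for integers n ≥ 1, ∫_0^π sin²(nx) dx = ∫_0^π cos²(nx) dx = π/2; for n ≠ n', ∫_0^π sin(nx)sin(n'x) dx = ∫_0^π cos(nx)cos(n'x) dx = 0; and by product-to-sum, ∫_0^π sin(nx)cos(n'x) dx = ½∫_0^π [sin((n+n')x) + sin((n−n')x)] dx, which is 0 when n+n' is even and 2n/(n²−n'²) when n+n' is odd (it need not vanish on (0, π)).
  u² squared terms: (4)²·∫sin(2x)² dx = 16·π/2 = 8*π.
  So ∫_0^π u² dx = 8*π.
  (u')² squared terms: (8)²·∫cos(2x)² dx = 64·π/2 = 32*π.
  So ∫_0^π (u')² dx = 32*π.
||u||_{H^1}^2 = (8*π) + (32*π) = 40*π.


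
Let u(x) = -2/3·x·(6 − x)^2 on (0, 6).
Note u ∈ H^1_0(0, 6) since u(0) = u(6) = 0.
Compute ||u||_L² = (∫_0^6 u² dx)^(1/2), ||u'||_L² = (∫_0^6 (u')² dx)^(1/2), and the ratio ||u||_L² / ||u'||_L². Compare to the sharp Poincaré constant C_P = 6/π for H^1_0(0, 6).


||u||_L² / ||u'||_L² = 3*sqrt(14)/7 < C_P = 6/π.

u(x) = -2/3·x·(6 − x)^2, so u'(x) = 2*(2 - x)*(x - 6).
u(x) = -2/3·x·(6 − x)^2 vanishes at x = 0 and x = 6, so u ∈ H^1_0(0, 6). Differentiate via the product rule and integrate the resulting polynomials term by term.
  ∫_0^6 u² dx = ∫_0^6 (4*x^6/9 - 32*x^5/3 + 96*x^4 - 384*x^3 + 576*x^2) dx. Term by term:
    ∫_0^6 4*x^6/9 dx = 124416/7;  ∫_0^6 -32*x^5/3 dx = -82944;  ∫_0^6 96*x^4 dx = 746496/5;
    ∫_0^6 -384*x^3 dx = -124416;  ∫_0^6 576*x^2 dx = 41472.
  Sum: 124416/7 − 82944 + 746496/5 − 124416 + 41472 = 41472/35.
  ∫_0^6 (u')² dx = ∫_0^6 (4*x^4 - 64*x^3 + 352*x^2 - 768*x + 576) dx. Term by term:
    ∫_0^6 4*x^4 dx = 31104/5;  ∫_0^6 -64*x^3 dx = -20736;  ∫_0^6 352*x^2 dx = 25344;
    ∫_0^6 -768*x dx = -13824;  ∫_0^6 576 dx = 3456.
  Sum: 31104/5 − 20736 + 25344 − 13824 + 3456 = 2304/5.
∫_0^6 u² dx = 41472/35, so ||u||_L² = 144*sqrt(70)/35.
∫_0^6 (u')² dx = 2304/5, so ||u'||_L² = 48*sqrt(5)/5.
Ratio ||u||_L² / ||u'||_L² = 3*sqrt(14)/7.
Sharp Poincaré constant on H^1_0(0, 6) is C_P = L/π = 6/π, achieved by sin(π/6·x).
A polynomial bump cannot attain the sharp Poincaré constant (only the first sine eigenfunction does), so the ratio is strictly less than C_P, consistent with ||u||_L² ≤ C_P ||u'||_L².
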